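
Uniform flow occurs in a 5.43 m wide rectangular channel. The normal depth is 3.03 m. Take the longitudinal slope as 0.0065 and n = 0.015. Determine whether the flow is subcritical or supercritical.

Flow area A = b·y = 5.43 × 3.03 = 16.45 m². Wetted perimeter P = b + 2y = 5.43 + 2×3.03 = 11.49 m.
Hydraulic radius R = A/P = 16.45/11.49 = 1.432 m.
V = (1/n) R^(2/3) √S = (1/0.015) × 1.432^(2/3) × √0.0065 = 6.828 m/s. Hydraulic depth D_h = A/T = 16.45/5.43 = 3.03 m.
Froude number Fr = V/√(g·D_h) = 6.828/√(9.81×3.03) = 1.25, which is greater than 1, so the flow is supercritical.

supercritical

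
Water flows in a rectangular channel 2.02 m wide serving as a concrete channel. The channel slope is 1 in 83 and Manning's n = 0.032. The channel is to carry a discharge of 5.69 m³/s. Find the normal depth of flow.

Manning's equation rearranged: A R^(2/3) = nQ / (1·√S) = 0.032 × 5.69 / (√0.01205) = 1.659.
At y = 0.954 m: A R^(2/3) = 1.199 — too small.
At y = 1.36 m: A R^(2/3) = 1.91 — too large.
At y = 1.22 m: A R^(2/3) = 1.659 — matches.

y_n = 1.22 m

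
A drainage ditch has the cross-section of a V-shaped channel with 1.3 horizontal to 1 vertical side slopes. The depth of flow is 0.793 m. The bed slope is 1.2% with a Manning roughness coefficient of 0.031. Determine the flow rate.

For a triangular section with side slope z = 1.3: A = zy² = 1.3×0.793² = 0.8175 m²; P = 2y√(1+z²) = 2×0.793×1.64 = 2.601 m.
Hydraulic radius R = A/P = 0.8175/2.601 = 0.3143 m.
Manning's equation: Q = (1/n) A R^(2/3) S^(1/2) = (1/0.031) × 0.8175 × 0.3143^(2/3) × 0.012^(1/2) = 1.34 m³/s.

Q = 1.34 m³/s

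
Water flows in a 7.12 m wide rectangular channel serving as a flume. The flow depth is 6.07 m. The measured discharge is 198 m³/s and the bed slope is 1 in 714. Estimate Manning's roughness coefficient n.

n = 0.014

Flow area A = b·y = 7.12 × 6.07 = 43.22 m². Wetted perimeter P = b + 2y = 7.12 + 2×6.07 = 19.26 m.
Hydraulic radius R = A/P = 43.22/19.26 = 2.244 m.
Rearranging Manning's equation: n = (1/Q) A R^(2/3) S^(1/2) = (1/198) × 43.22 × 2.244^(2/3) × √0.001401 = 0.014.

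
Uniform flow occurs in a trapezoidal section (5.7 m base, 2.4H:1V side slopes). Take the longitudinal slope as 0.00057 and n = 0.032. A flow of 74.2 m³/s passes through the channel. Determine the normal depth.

Manning's equation rearranged: A R^(2/3) = nQ / (1·√S) = 0.032 × 74.2 / (√0.00057) = 99.45.
Try y = 4.33 m: A R^(2/3) = 127.3 — too large.
Try y = 2.63 m: A R^(2/3) = 43.76 — too small.
Try y = 3.87 m: A R^(2/3) = 99.48 — ≈ 99.45.

y_n = 3.87 m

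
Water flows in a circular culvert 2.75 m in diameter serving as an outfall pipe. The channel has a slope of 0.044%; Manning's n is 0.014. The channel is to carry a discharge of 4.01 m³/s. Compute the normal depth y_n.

y_n = 1.5 m

Manning's equation rearranged: A R^(2/3) = nQ / (1·√S) = 0.014 × 4.01 / (√0.00044) = 2.676.
Trying y = 1.72 m: A R^(2/3) = 3.309 — over.
Trying y = 1.04 m: A R^(2/3) = 1.406 — short.
Trying y = 1.5 m: A R^(2/3) = 2.674 — close enough.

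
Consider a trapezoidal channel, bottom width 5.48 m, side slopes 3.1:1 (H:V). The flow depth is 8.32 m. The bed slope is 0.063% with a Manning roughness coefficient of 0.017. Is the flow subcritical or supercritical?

subcritical

With bottom width b = 5.48 m and side slope z = 3.1: A = (b + zy)y = (5.48 + 3.1×8.32)×8.32 = 260.2 m²; P = b + 2y√(1+z²) = 5.48 + 2×8.32×3.257 = 59.68 m.
Hydraulic radius R = A/P = 260.2/59.68 = 4.36 m.
V = (1/n) R^(2/3) √S = (1/0.017) × 4.36^(2/3) × √0.00063 = 3.94 m/s. Hydraulic depth D_h = A/T = 260.2/57.06 = 4.559 m.
Froude number Fr = V/√(g·D_h) = 3.94/√(9.81×4.559) = 0.589, which is less than 1, so the flow is subcritical.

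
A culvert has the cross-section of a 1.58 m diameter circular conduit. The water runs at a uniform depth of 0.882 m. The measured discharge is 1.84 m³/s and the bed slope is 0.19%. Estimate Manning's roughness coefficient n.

n = 0.015

For a circular section of diameter D = 1.58 m at depth y = 0.882 m, the central angle is θ = 2 arccos(1 − 2y/D) = 3.375 rad. Then A = (D²/8)(θ − sin θ) = 1.125 m² and P = Dθ/2 = 2.666 m.
Hydraulic radius R = A/P = 1.125/2.666 = 0.4221 m.
Rearranging Manning's equation: n = (1/Q) A R^(2/3) S^(1/2) = (1/1.84) × 1.125 × 0.4221^(2/3) × √0.0019 = 0.015.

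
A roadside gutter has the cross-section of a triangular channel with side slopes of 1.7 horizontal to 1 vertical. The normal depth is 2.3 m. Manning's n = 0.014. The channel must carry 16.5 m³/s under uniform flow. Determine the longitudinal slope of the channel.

S = 0.000668

For a triangular section with side slope z = 1.7: A = zy² = 1.7×2.3² = 8.993 m²; P = 2y√(1+z²) = 2×2.3×1.972 = 9.073 m.
Hydraulic radius R = A/P = 8.993/9.073 = 0.9912 m.
From Manning's equation, S = [nQ / (1 A R^(2/3))]² = [0.014 × 16.5 / (1 × 8.993 × 0.9912^(2/3))]² = 0.000668.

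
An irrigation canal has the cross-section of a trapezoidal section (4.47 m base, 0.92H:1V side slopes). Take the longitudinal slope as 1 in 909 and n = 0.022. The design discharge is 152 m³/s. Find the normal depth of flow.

Manning's equation rearranged: A R^(2/3) = nQ / (1·√S) = 0.022 × 152 / (√0.0011) = 100.8.
Trying y = 6.07 m: A R^(2/3) = 124.4 — too large.
Trying y = 5.48 m: A R^(2/3) = 100.9 — matches.

y_n = 5.48 m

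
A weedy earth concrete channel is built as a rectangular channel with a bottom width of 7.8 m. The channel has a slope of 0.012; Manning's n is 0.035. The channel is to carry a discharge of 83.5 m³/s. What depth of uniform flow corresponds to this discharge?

y_n = 2.56 m

Manning's equation rearranged: A R^(2/3) = nQ / (1·√S) = 0.035 × 83.5 / (√0.012) = 26.68.
Trying y = 1.79 m: A R^(2/3) = 16 — too small.
Trying y = 3.09 m: A R^(2/3) = 34.65 — too large.
Trying y = 2.56 m: A R^(2/3) = 26.69 — close enough.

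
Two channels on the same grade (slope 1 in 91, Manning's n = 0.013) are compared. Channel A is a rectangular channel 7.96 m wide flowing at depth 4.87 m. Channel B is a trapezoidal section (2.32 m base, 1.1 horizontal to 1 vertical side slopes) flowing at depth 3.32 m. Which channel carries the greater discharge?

channel A

Channel A: Flow area A = b·y = 7.96 × 4.87 = 38.77 m². Wetted perimeter P = b + 2y = 7.96 + 2×4.87 = 17.7 m. Hydraulic radius R = A/P = 38.77/17.7 = 2.19 m. Q_A = (1/0.013)·38.77·2.19^(2/3)·√0.01099 = 527.2 m³/s.
Channel B: With bottom width b = 2.32 m and side slope z = 1.1: A = (b + zy)y = (2.32 + 1.1×3.32)×3.32 = 19.83 m²; P = b + 2y√(1+z²) = 2.32 + 2×3.32×1.487 = 12.19 m. Hydraulic radius R = A/P = 19.83/12.19 = 1.626 m. Q_B = (1/0.013)·19.83·1.626^(2/3)·√0.01099 = 221.1 m³/s.
Q_A = 527.2 m³/s vs Q_B = 221.1 m³/s, so channel A carries more.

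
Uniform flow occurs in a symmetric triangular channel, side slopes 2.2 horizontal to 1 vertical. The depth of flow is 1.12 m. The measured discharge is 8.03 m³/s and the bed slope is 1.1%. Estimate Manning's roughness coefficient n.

For a triangular section with side slope z = 2.2: A = zy² = 2.2×1.12² = 2.76 m²; P = 2y√(1+z²) = 2×1.12×2.417 = 5.413 m.
Hydraulic radius R = A/P = 2.76/5.413 = 0.5098 m.
Rearranging Manning's equation: n = (1/Q) A R^(2/3) S^(1/2) = (1/8.03) × 2.76 × 0.5098^(2/3) × √0.011 = 0.023.

n = 0.023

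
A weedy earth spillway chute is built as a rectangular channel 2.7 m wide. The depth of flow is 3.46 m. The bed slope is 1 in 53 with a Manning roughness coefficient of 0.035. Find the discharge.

Flow area A = b·y = 2.7 × 3.46 = 9.342 m². Wetted perimeter P = b + 2y = 2.7 + 2×3.46 = 9.62 m.
Hydraulic radius R = A/P = 9.342/9.62 = 0.9711 m.
Manning's equation: Q = (1/n) A R^(2/3) S^(1/2) = (1/0.035) × 9.342 × 0.9711^(2/3) × 0.01887^(1/2) = 36 m³/s.

Q = 36 m³/s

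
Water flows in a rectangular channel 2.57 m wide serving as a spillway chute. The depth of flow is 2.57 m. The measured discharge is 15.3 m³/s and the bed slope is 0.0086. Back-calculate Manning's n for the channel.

n = 0.0361

Flow area A = b·y = 2.57 × 2.57 = 6.605 m². Wetted perimeter P = b + 2y = 2.57 + 2×2.57 = 7.71 m.
Hydraulic radius R = A/P = 6.605/7.71 = 0.8567 m.
Rearranging Manning's equation: n = (1/Q) A R^(2/3) S^(1/2) = (1/15.3) × 6.605 × 0.8567^(2/3) × √0.0086 = 0.0361.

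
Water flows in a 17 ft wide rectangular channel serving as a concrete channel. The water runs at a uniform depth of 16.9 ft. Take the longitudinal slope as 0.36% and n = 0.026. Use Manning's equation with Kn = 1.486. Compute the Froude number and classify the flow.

subcritical

Flow area A = b·y = 17 × 16.9 = 287.3 ft². Wetted perimeter P = b + 2y = 17 + 2×16.9 = 50.8 ft.
Hydraulic radius R = A/P = 287.3/50.8 = 5.656 ft.
V = (1.486/n) R^(2/3) √S = (1.486/0.026) × 5.656^(2/3) × √0.0036 = 10.89 ft/s. Hydraulic depth D_h = A/T = 287.3/17 = 16.9 ft.
Froude number Fr = V/√(g·D_h) = 10.89/√(32.2×16.9) = 0.467, which is less than 1, so the flow is subcritical.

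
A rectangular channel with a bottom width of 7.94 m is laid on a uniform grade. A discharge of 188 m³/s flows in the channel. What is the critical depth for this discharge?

y_c = 3.85 m

For a rectangular channel, critical depth y_c = (q²/g)^(1/3) where q = Q/b = 188/7.94 = 23.68 m²/s.
So y_c = (23.68²/9.81)^(1/3) = 3.85 m.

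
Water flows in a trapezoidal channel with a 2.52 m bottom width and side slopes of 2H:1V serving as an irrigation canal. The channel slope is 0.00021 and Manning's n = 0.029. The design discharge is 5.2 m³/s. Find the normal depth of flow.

y_n = 1.73 m

Manning's equation rearranged: A R^(2/3) = nQ / (1·√S) = 0.029 × 5.2 / (√0.00021) = 10.41.
At y = 1.42 m: A R^(2/3) = 6.873 — low.
At y = 1.87 m: A R^(2/3) = 12.29 — high.
At y = 1.73 m: A R^(2/3) = 10.4 — ≈ 10.41.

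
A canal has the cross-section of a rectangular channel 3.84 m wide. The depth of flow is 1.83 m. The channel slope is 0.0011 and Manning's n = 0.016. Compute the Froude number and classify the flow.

subcritical

Flow area A = b·y = 3.84 × 1.83 = 7.027 m². Wetted perimeter P = b + 2y = 3.84 + 2×1.83 = 7.5 m.
Hydraulic radius R = A/P = 7.027/7.5 = 0.937 m.
V = (1/n) R^(2/3) √S = (1/0.016) × 0.937^(2/3) × √0.0011 = 1.985 m/s. Hydraulic depth D_h = A/T = 7.027/3.84 = 1.83 m.
Froude number Fr = V/√(g·D_h) = 1.985/√(9.81×1.83) = 0.468, which is less than 1, so the flow is subcritical.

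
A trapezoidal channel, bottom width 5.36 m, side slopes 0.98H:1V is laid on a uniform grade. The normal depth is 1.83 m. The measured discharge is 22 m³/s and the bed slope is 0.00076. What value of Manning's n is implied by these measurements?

With bottom width b = 5.36 m and side slope z = 0.98: A = (b + zy)y = (5.36 + 0.98×1.83)×1.83 = 13.09 m²; P = b + 2y√(1+z²) = 5.36 + 2×1.83×1.4 = 10.48 m.
Hydraulic radius R = A/P = 13.09/10.48 = 1.249 m.
Rearranging Manning's equation: n = (1/Q) A R^(2/3) S^(1/2) = (1/22) × 13.09 × 1.249^(2/3) × √0.00076 = 0.019.

n = 0.019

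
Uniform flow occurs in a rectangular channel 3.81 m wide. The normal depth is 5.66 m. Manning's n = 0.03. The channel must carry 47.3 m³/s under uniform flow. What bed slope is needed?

Flow area A = b·y = 3.81 × 5.66 = 21.56 m². Wetted perimeter P = b + 2y = 3.81 + 2×5.66 = 15.13 m.
Hydraulic radius R = A/P = 21.56/15.13 = 1.425 m.
From Manning's equation, S = [nQ / (1 A R^(2/3))]² = [0.03 × 47.3 / (1 × 21.56 × 1.425^(2/3))]² = 0.0027.

S = 0.0027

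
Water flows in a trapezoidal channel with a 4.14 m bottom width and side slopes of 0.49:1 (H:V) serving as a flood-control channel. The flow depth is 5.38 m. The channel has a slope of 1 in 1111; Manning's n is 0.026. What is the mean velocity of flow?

With bottom width b = 4.14 m and side slope z = 0.49: A = (b + zy)y = (4.14 + 0.49×5.38)×5.38 = 36.46 m²; P = b + 2y√(1+z²) = 4.14 + 2×5.38×1.114 = 16.12 m.
Hydraulic radius R = A/P = 36.46/16.12 = 2.261 m.
From Manning's equation, V = (1/n) R^(2/3) S^(1/2) = (1/0.026) × 2.261^(2/3) × 0.0009001^(1/2) = 1.99 m/s.

V = 1.99 m/s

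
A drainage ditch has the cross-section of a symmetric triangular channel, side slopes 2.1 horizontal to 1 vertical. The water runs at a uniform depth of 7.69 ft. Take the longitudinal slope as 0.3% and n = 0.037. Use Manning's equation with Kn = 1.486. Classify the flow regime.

For a triangular section with side slope z = 2.1: A = zy² = 2.1×7.69² = 124.2 ft²; P = 2y√(1+z²) = 2×7.69×2.326 = 35.77 ft.
Hydraulic radius R = A/P = 124.2/35.77 = 3.471 ft.
V = (1.486/n) R^(2/3) √S = (1.486/0.037) × 3.471^(2/3) × √0.003 = 5.043 ft/s. Hydraulic depth D_h = A/T = 124.2/32.3 = 3.845 ft.
Froude number Fr = V/√(g·D_h) = 5.043/√(32.2×3.845) = 0.453, which is less than 1, so the flow is subcritical.

subcritical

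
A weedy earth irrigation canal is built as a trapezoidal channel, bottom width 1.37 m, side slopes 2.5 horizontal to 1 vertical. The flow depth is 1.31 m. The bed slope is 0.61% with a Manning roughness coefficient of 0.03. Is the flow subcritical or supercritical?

With bottom width b = 1.37 m and side slope z = 2.5: A = (b + zy)y = (1.37 + 2.5×1.31)×1.31 = 6.085 m²; P = b + 2y√(1+z²) = 1.37 + 2×1.31×2.693 = 8.425 m.
Hydraulic radius R = A/P = 6.085/8.425 = 0.7223 m.
V = (1/n) R^(2/3) √S = (1/0.03) × 0.7223^(2/3) × √0.0061 = 2.096 m/s. Hydraulic depth D_h = A/T = 6.085/7.92 = 0.7683 m.
Froude number Fr = V/√(g·D_h) = 2.096/√(9.81×0.7683) = 0.763, which is less than 1, so the flow is subcritical.

subcritical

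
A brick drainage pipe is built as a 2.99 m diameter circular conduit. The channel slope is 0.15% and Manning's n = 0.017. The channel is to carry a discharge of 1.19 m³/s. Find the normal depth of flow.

y_n = 0.607 m

Manning's equation rearranged: A R^(2/3) = nQ / (1·√S) = 0.017 × 1.19 / (√0.0015) = 0.5223.
At y = 0.444 m: A R^(2/3) = 0.2753 — short.
At y = 0.607 m: A R^(2/3) = 0.522 — close enough.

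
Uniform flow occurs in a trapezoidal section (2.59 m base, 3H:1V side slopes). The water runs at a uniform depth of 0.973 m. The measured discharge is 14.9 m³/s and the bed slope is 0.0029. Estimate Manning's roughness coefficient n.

n = 0.014

With bottom width b = 2.59 m and side slope z = 3: A = (b + zy)y = (2.59 + 3×0.973)×0.973 = 5.36 m²; P = b + 2y√(1+z²) = 2.59 + 2×0.973×3.162 = 8.744 m.
Hydraulic radius R = A/P = 5.36/8.744 = 0.613 m.
Rearranging Manning's equation: n = (1/Q) A R^(2/3) S^(1/2) = (1/14.9) × 5.36 × 0.613^(2/3) × √0.0029 = 0.014.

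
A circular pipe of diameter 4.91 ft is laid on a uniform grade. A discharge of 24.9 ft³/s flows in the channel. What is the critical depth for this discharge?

y_c = 1.39 ft

At critical depth, Q² T / (g A³) = 1, i.e. A³/T = Q²/g = 24.9²/32.2 = 19.25.
Trying y = 0.957 ft: A³/T = 4.509 — too small.
Trying y = 1.55 ft: A³/T = 29.52 — too large.
Trying y = 1.39 ft: A³/T = 19.35 — matches.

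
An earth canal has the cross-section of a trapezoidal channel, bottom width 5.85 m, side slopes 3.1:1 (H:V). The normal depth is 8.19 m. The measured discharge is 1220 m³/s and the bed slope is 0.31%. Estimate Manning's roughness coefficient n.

With bottom width b = 5.85 m and side slope z = 3.1: A = (b + zy)y = (5.85 + 3.1×8.19)×8.19 = 255.8 m²; P = b + 2y√(1+z²) = 5.85 + 2×8.19×3.257 = 59.2 m.
Hydraulic radius R = A/P = 255.8/59.2 = 4.321 m.
Rearranging Manning's equation: n = (1/Q) A R^(2/3) S^(1/2) = (1/1220) × 255.8 × 4.321^(2/3) × √0.0031 = 0.031.

n = 0.031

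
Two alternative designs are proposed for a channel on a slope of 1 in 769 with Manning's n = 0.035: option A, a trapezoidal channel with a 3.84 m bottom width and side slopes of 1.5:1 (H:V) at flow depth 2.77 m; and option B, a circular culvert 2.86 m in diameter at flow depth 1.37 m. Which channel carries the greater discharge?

channel A

Channel A: With bottom width b = 3.84 m and side slope z = 1.5: A = (b + zy)y = (3.84 + 1.5×2.77)×2.77 = 22.15 m²; P = b + 2y√(1+z²) = 3.84 + 2×2.77×1.803 = 13.83 m. Hydraulic radius R = A/P = 22.15/13.83 = 1.602 m. Q_A = (1/0.035)·22.15·1.602^(2/3)·√0.0013 = 31.23 m³/s.
Channel B: For a circular section of diameter D = 2.86 m at depth y = 1.37 m, the central angle is θ = 2 arccos(1 − 2y/D) = 3.058 rad. Then A = (D²/8)(θ − sin θ) = 3.041 m² and P = Dθ/2 = 4.372 m. Hydraulic radius R = A/P = 3.041/4.372 = 0.6954 m. Q_B = (1/0.035)·3.041·0.6954^(2/3)·√0.0013 = 2.459 m³/s.
Q_A = 31.23 m³/s vs Q_B = 2.459 m³/s, so channel A carries more.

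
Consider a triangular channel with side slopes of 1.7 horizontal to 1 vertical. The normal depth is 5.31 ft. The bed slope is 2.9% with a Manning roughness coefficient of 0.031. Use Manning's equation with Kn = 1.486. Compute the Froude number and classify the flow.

For a triangular section with side slope z = 1.7: A = zy² = 1.7×5.31² = 47.93 ft²; P = 2y√(1+z²) = 2×5.31×1.972 = 20.95 ft.
Hydraulic radius R = A/P = 47.93/20.95 = 2.288 ft.
V = (1.486/n) R^(2/3) √S = (1.486/0.031) × 2.288^(2/3) × √0.029 = 14.18 ft/s. Hydraulic depth D_h = A/T = 47.93/18.05 = 2.655 ft.
Froude number Fr = V/√(g·D_h) = 14.18/√(32.2×2.655) = 1.53, which is greater than 1, so the flow is supercritical.

supercritical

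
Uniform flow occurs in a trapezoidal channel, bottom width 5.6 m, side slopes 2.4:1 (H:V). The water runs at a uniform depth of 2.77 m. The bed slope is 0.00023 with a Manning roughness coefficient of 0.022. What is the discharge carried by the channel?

With bottom width b = 5.6 m and side slope z = 2.4: A = (b + zy)y = (5.6 + 2.4×2.77)×2.77 = 33.93 m²; P = b + 2y√(1+z²) = 5.6 + 2×2.77×2.6 = 20 m.
Hydraulic radius R = A/P = 33.93/20 = 1.696 m.
Manning's equation: Q = (1/n) A R^(2/3) S^(1/2) = (1/0.022) × 33.93 × 1.696^(2/3) × 0.00023^(1/2) = 33.3 m³/s.

Q = 33.3 m³/s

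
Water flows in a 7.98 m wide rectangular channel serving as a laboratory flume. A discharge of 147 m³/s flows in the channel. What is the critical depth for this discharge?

y_c = 3.26 m

For a rectangular channel, critical depth y_c = (q²/g)^(1/3) where q = Q/b = 147/7.98 = 18.42 m²/s.
So y_c = (18.42²/9.81)^(1/3) = 3.26 m.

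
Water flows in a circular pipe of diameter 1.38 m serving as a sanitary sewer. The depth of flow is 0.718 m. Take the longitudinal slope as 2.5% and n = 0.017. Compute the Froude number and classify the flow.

For a circular section of diameter D = 1.38 m at depth y = 0.718 m, the central angle is θ = 2 arccos(1 − 2y/D) = 3.223 rad. Then A = (D²/8)(θ − sin θ) = 0.7865 m² and P = Dθ/2 = 2.224 m.
Hydraulic radius R = A/P = 0.7865/2.224 = 0.3537 m.
V = (1/n) R^(2/3) √S = (1/0.017) × 0.3537^(2/3) × √0.025 = 4.652 m/s. Hydraulic depth D_h = A/T = 0.7865/1.379 = 0.5704 m.
Froude number Fr = V/√(g·D_h) = 4.652/√(9.81×0.5704) = 1.97, which is greater than 1, so the flow is supercritical.

supercritical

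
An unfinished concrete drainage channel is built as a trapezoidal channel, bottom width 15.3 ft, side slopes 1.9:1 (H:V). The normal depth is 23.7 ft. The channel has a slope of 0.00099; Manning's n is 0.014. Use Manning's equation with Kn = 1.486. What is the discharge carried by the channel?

Q = 25300 ft³/s

With bottom width b = 15.3 ft and side slope z = 1.9: A = (b + zy)y = (15.3 + 1.9×23.7)×23.7 = 1430 ft²; P = b + 2y√(1+z²) = 15.3 + 2×23.7×2.147 = 117.1 ft.
Hydraulic radius R = A/P = 1430/117.1 = 12.21 ft.
Manning's equation: Q = (1.486/n) A R^(2/3) S^(1/2) = (1.486/0.014) × 1430 × 12.21^(2/3) × 0.00099^(1/2) = 25300 ft³/s.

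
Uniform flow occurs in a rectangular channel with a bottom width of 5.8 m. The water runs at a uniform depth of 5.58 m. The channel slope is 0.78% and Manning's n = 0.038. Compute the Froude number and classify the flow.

subcritical

Flow area A = b·y = 5.8 × 5.58 = 32.36 m². Wetted perimeter P = b + 2y = 5.8 + 2×5.58 = 16.96 m.
Hydraulic radius R = A/P = 32.36/16.96 = 1.908 m.
V = (1/n) R^(2/3) √S = (1/0.038) × 1.908^(2/3) × √0.0078 = 3.576 m/s. Hydraulic depth D_h = A/T = 32.36/5.8 = 5.58 m.
Froude number Fr = V/√(g·D_h) = 3.576/√(9.81×5.58) = 0.483, which is less than 1, so the flow is subcritical.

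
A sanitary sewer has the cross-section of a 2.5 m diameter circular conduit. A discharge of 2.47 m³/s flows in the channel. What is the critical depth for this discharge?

y_c = 0.696 m

At critical depth, Q² T / (g A³) = 1, i.e. A³/T = Q²/g = 2.47²/9.81 = 0.6219.
At y = 0.87 m: A³/T = 1.472 — high.
At y = 0.548 m: A³/T = 0.2444 — low.
At y = 0.696 m: A³/T = 0.6205 — matches.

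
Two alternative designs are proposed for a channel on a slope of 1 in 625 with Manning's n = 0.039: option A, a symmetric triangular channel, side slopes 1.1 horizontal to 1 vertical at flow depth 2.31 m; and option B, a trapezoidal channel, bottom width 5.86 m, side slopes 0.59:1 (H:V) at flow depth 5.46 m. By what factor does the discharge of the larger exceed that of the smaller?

18.1

Channel A: For a triangular section with side slope z = 1.1: A = zy² = 1.1×2.31² = 5.87 m²; P = 2y√(1+z²) = 2×2.31×1.487 = 6.868 m. Hydraulic radius R = A/P = 5.87/6.868 = 0.8546 m. Q_A = (1/0.039)·5.87·0.8546^(2/3)·√0.0016 = 5.422 m³/s.
Channel B: With bottom width b = 5.86 m and side slope z = 0.59: A = (b + zy)y = (5.86 + 0.59×5.46)×5.46 = 49.58 m²; P = b + 2y√(1+z²) = 5.86 + 2×5.46×1.161 = 18.54 m. Hydraulic radius R = A/P = 49.58/18.54 = 2.675 m. Q_B = (1/0.039)·49.58·2.675^(2/3)·√0.0016 = 97.99 m³/s.
The larger discharge is 97.99 m³/s and the smaller is 5.422 m³/s; the ratio is 18.1.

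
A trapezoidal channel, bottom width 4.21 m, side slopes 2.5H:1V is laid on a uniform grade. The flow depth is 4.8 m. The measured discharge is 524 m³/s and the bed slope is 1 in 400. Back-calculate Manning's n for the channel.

With bottom width b = 4.21 m and side slope z = 2.5: A = (b + zy)y = (4.21 + 2.5×4.8)×4.8 = 77.81 m²; P = b + 2y√(1+z²) = 4.21 + 2×4.8×2.693 = 30.06 m.
Hydraulic radius R = A/P = 77.81/30.06 = 2.589 m.
Rearranging Manning's equation: n = (1/Q) A R^(2/3) S^(1/2) = (1/524) × 77.81 × 2.589^(2/3) × √0.0025 = 0.014.

n = 0.014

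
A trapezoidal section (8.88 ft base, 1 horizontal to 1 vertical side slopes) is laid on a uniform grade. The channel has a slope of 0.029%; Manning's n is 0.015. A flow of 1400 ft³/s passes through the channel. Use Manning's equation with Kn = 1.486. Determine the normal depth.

Manning's equation rearranged: A R^(2/3) = nQ / (1.486·√S) = 0.015 × 1400 / (1.486 × √0.00029) = 829.9.
At y = 13.1 ft: A R^(2/3) = 978.9 — over.
At y = 12.1 ft: A R^(2/3) = 827.9 — matches.

y_n = 12.1 ft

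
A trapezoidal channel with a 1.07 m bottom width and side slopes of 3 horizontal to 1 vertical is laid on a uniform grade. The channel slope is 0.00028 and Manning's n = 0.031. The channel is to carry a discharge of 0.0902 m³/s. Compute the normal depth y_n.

Manning's equation rearranged: A R^(2/3) = nQ / (1·√S) = 0.031 × 0.0902 / (√0.00028) = 0.1671.
At y = 0.298 m: A R^(2/3) = 0.1989 — high.
At y = 0.235 m: A R^(2/3) = 0.1246 — low.
At y = 0.273 m: A R^(2/3) = 0.1671 — ≈ 0.1671.

y_n = 0.273 m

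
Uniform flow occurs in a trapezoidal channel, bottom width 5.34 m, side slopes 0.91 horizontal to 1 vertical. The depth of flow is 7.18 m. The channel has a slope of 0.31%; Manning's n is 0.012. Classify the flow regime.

With bottom width b = 5.34 m and side slope z = 0.91: A = (b + zy)y = (5.34 + 0.91×7.18)×7.18 = 85.25 m²; P = b + 2y√(1+z²) = 5.34 + 2×7.18×1.352 = 24.76 m.
Hydraulic radius R = A/P = 85.25/24.76 = 3.444 m.
V = (1/n) R^(2/3) √S = (1/0.012) × 3.444^(2/3) × √0.0031 = 10.58 m/s. Hydraulic depth D_h = A/T = 85.25/18.41 = 4.631 m.
Froude number Fr = V/√(g·D_h) = 10.58/√(9.81×4.631) = 1.57, which is greater than 1, so the flow is supercritical.

supercritical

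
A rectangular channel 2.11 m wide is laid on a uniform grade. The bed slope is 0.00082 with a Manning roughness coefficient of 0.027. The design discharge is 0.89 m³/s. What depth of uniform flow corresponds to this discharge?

y_n = 0.706 m

Manning's equation rearranged: A R^(2/3) = nQ / (1·√S) = 0.027 × 0.89 / (√0.00082) = 0.8392.
Trying y = 0.531 m: A R^(2/3) = 0.5599 — too small.
Trying y = 0.824 m: A R^(2/3) = 1.04 — too large.
Trying y = 0.706 m: A R^(2/3) = 0.8394 — close enough.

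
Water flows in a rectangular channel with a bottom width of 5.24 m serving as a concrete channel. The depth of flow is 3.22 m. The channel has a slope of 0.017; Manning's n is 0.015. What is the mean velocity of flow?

Flow area A = b·y = 5.24 × 3.22 = 16.87 m². Wetted perimeter P = b + 2y = 5.24 + 2×3.22 = 11.68 m.
Hydraulic radius R = A/P = 16.87/11.68 = 1.445 m.
From Manning's equation, V = (1/n) R^(2/3) S^(1/2) = (1/0.015) × 1.445^(2/3) × 0.017^(1/2) = 11.1 m/s.

V = 11.1 m/s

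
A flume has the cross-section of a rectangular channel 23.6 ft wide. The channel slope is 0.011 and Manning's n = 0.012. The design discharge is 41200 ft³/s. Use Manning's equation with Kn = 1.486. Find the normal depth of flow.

y_n = 32 ft

Manning's equation rearranged: A R^(2/3) = nQ / (1.486·√S) = 0.012 × 41200 / (1.486 × √0.011) = 3172.
At y = 27.6 ft: A R^(2/3) = 2663 — low.
At y = 32 ft: A R^(2/3) = 3175 — close enough.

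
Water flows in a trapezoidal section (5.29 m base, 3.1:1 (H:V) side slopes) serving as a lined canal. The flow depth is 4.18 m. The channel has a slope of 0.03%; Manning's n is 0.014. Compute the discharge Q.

Q = 167 m³/s

With bottom width b = 5.29 m and side slope z = 3.1: A = (b + zy)y = (5.29 + 3.1×4.18)×4.18 = 76.28 m²; P = b + 2y√(1+z²) = 5.29 + 2×4.18×3.257 = 32.52 m.
Hydraulic radius R = A/P = 76.28/32.52 = 2.345 m.
Manning's equation: Q = (1/n) A R^(2/3) S^(1/2) = (1/0.014) × 76.28 × 2.345^(2/3) × 0.0003^(1/2) = 167 m³/s.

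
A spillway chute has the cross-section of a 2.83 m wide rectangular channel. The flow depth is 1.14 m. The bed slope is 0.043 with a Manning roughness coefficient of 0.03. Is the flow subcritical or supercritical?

supercritical

Flow area A = b·y = 2.83 × 1.14 = 3.226 m². Wetted perimeter P = b + 2y = 2.83 + 2×1.14 = 5.11 m.
Hydraulic radius R = A/P = 3.226/5.11 = 0.6314 m.
V = (1/n) R^(2/3) √S = (1/0.03) × 0.6314^(2/3) × √0.043 = 5.087 m/s. Hydraulic depth D_h = A/T = 3.226/2.83 = 1.14 m.
Froude number Fr = V/√(g·D_h) = 5.087/√(9.81×1.14) = 1.52, which is greater than 1, so the flow is supercritical.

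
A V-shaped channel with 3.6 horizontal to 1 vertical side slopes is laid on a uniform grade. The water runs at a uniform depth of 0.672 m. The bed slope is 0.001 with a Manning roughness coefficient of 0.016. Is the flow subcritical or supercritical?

subcritical

For a triangular section with side slope z = 3.6: A = zy² = 3.6×0.672² = 1.626 m²; P = 2y√(1+z²) = 2×0.672×3.736 = 5.022 m.
Hydraulic radius R = A/P = 1.626/5.022 = 0.3237 m.
V = (1/n) R^(2/3) √S = (1/0.016) × 0.3237^(2/3) × √0.001 = 0.9319 m/s. Hydraulic depth D_h = A/T = 1.626/4.838 = 0.336 m.
Froude number Fr = V/√(g·D_h) = 0.9319/√(9.81×0.336) = 0.513, which is less than 1, so the flow is subcritical.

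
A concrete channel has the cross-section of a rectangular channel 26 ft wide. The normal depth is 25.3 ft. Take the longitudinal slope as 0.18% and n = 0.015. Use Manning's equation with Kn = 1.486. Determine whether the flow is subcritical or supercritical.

Flow area A = b·y = 26 × 25.3 = 657.8 ft². Wetted perimeter P = b + 2y = 26 + 2×25.3 = 76.6 ft.
Hydraulic radius R = A/P = 657.8/76.6 = 8.587 ft.
V = (1.486/n) R^(2/3) √S = (1.486/0.015) × 8.587^(2/3) × √0.0018 = 17.63 ft/s. Hydraulic depth D_h = A/T = 657.8/26 = 25.3 ft.
Froude number Fr = V/√(g·D_h) = 17.63/√(32.2×25.3) = 0.618, which is less than 1, so the flow is subcritical.

subcritical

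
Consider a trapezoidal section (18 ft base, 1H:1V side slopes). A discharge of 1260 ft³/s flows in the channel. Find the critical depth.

y_c = 4.86 ft

At critical depth, Q² T / (g A³) = 1, i.e. A³/T = Q²/g = 1260²/32.2 = 49300.
Try y = 6.18 ft: A³/T = 109900 — over.
Try y = 3.66 ft: A³/T = 19680 — short.
Try y = 4.86 ft: A³/T = 49470 — matches.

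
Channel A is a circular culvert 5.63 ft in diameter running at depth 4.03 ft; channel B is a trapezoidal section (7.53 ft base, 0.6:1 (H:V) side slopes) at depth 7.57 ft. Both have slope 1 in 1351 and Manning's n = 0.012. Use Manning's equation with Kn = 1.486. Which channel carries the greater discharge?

Channel A: For a circular section of diameter D = 5.63 ft at depth y = 4.03 ft, the central angle is θ = 2 arccos(1 − 2y/D) = 4.034 rad. Then A = (D²/8)(θ − sin θ) = 19.07 ft² and P = Dθ/2 = 11.36 ft. Hydraulic radius R = A/P = 19.07/11.36 = 1.679 ft. Q_A = (1.486/0.012)·19.07·1.679^(2/3)·√0.0007402 = 90.76 ft³/s.
Channel B: With bottom width b = 7.53 ft and side slope z = 0.6: A = (b + zy)y = (7.53 + 0.6×7.57)×7.57 = 91.39 ft²; P = b + 2y√(1+z²) = 7.53 + 2×7.57×1.166 = 25.19 ft. Hydraulic radius R = A/P = 91.39/25.19 = 3.628 ft. Q_B = (1.486/0.012)·91.39·3.628^(2/3)·√0.0007402 = 727 ft³/s.
Q_A = 90.76 ft³/s vs Q_B = 727 ft³/s, so channel B carries more.

channel B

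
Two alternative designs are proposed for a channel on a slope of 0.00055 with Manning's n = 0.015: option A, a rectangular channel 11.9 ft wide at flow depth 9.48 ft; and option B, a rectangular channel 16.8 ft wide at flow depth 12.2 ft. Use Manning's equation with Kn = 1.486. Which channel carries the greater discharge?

channel B

Channel A: Flow area A = b·y = 11.9 × 9.48 = 112.8 ft². Wetted perimeter P = b + 2y = 11.9 + 2×9.48 = 30.86 ft. Hydraulic radius R = A/P = 112.8/30.86 = 3.656 ft. Q_A = (1.486/0.015)·112.8·3.656^(2/3)·√0.00055 = 622 ft³/s.
Channel B: Flow area A = b·y = 16.8 × 12.2 = 205 ft². Wetted perimeter P = b + 2y = 16.8 + 2×12.2 = 41.2 ft. Hydraulic radius R = A/P = 205/41.2 = 4.975 ft. Q_B = (1.486/0.015)·205·4.975^(2/3)·√0.00055 = 1388 ft³/s.
Q_A = 622 ft³/s vs Q_B = 1388 ft³/s, so channel B carries more.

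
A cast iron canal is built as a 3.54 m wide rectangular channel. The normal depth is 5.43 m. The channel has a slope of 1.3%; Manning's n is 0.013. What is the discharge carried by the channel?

Q = 204 m³/s

Flow area A = b·y = 3.54 × 5.43 = 19.22 m². Wetted perimeter P = b + 2y = 3.54 + 2×5.43 = 14.4 m.
Hydraulic radius R = A/P = 19.22/14.4 = 1.335 m.
Manning's equation: Q = (1/n) A R^(2/3) S^(1/2) = (1/0.013) × 19.22 × 1.335^(2/3) × 0.013^(1/2) = 204 m³/s.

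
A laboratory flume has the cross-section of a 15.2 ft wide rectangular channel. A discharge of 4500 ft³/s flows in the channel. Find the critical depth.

y_c = 14 ft

For a rectangular channel, critical depth y_c = (q²/g)^(1/3) where q = Q/b = 4500/15.2 = 296.1 ft²/s.
So y_c = (296.1²/32.2)^(1/3) = 14 ft.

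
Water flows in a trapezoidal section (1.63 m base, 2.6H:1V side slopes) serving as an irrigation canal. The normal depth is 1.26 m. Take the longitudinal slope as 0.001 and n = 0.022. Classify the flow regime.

With bottom width b = 1.63 m and side slope z = 2.6: A = (b + zy)y = (1.63 + 2.6×1.26)×1.26 = 6.182 m²; P = b + 2y√(1+z²) = 1.63 + 2×1.26×2.786 = 8.65 m.
Hydraulic radius R = A/P = 6.182/8.65 = 0.7146 m.
V = (1/n) R^(2/3) √S = (1/0.022) × 0.7146^(2/3) × √0.001 = 1.149 m/s. Hydraulic depth D_h = A/T = 6.182/8.182 = 0.7555 m.
Froude number Fr = V/√(g·D_h) = 1.149/√(9.81×0.7555) = 0.422, which is less than 1, so the flow is subcritical.

subcritical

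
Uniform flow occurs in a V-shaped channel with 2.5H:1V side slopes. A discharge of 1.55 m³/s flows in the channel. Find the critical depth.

y_c = 0.601 m

At critical depth, Q² T / (g A³) = 1, i.e. A³/T = Q²/g = 1.55²/9.81 = 0.2449.
At y = 0.425 m: A³/T = 0.04333 — short.
At y = 0.601 m: A³/T = 0.245 — ≈ 0.2449.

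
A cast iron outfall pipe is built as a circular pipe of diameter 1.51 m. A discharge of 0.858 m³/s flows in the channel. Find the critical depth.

At critical depth, Q² T / (g A³) = 1, i.e. A³/T = Q²/g = 0.858²/9.81 = 0.07504.
At y = 0.334 m: A³/T = 0.02035 — too small.
At y = 0.563 m: A³/T = 0.1544 — too large.
At y = 0.467 m: A³/T = 0.075 — matches.

y_c = 0.467 m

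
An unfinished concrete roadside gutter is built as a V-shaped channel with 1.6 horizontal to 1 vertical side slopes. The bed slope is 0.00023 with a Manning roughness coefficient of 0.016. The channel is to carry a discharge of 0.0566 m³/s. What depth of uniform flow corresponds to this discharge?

Manning's equation rearranged: A R^(2/3) = nQ / (1·√S) = 0.016 × 0.0566 / (√0.00023) = 0.05971.
Try y = 0.402 m: A R^(2/3) = 0.07949 — too large.
Try y = 0.31 m: A R^(2/3) = 0.03975 — too small.
Try y = 0.361 m: A R^(2/3) = 0.05966 — ≈ 0.05971.

y_n = 0.361 m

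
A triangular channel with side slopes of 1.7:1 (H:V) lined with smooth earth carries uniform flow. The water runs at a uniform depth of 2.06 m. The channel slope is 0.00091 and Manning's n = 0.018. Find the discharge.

For a triangular section with side slope z = 1.7: A = zy² = 1.7×2.06² = 7.214 m²; P = 2y√(1+z²) = 2×2.06×1.972 = 8.126 m.
Hydraulic radius R = A/P = 7.214/8.126 = 0.8878 m.
Manning's equation: Q = (1/n) A R^(2/3) S^(1/2) = (1/0.018) × 7.214 × 0.8878^(2/3) × 0.00091^(1/2) = 11.2 m³/s.

Q = 11.2 m³/s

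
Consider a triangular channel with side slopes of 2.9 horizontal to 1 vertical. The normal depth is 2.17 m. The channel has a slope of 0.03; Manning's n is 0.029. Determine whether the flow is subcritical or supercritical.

supercritical

For a triangular section with side slope z = 2.9: A = zy² = 2.9×2.17² = 13.66 m²; P = 2y√(1+z²) = 2×2.17×3.068 = 13.31 m.
Hydraulic radius R = A/P = 13.66/13.31 = 1.026 m.
V = (1/n) R^(2/3) √S = (1/0.029) × 1.026^(2/3) × √0.03 = 6.075 m/s. Hydraulic depth D_h = A/T = 13.66/12.59 = 1.085 m.
Froude number Fr = V/√(g·D_h) = 6.075/√(9.81×1.085) = 1.86, which is greater than 1, so the flow is supercritical.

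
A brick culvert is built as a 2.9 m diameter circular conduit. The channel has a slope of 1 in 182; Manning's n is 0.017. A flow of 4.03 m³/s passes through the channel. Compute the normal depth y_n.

y_n = 0.817 m

Manning's equation rearranged: A R^(2/3) = nQ / (1·√S) = 0.017 × 4.03 / (√0.005495) = 0.9243.
At y = 0.677 m: A R^(2/3) = 0.6372 — short.
At y = 0.997 m: A R^(2/3) = 1.355 — over.
At y = 0.817 m: A R^(2/3) = 0.9238 — close enough.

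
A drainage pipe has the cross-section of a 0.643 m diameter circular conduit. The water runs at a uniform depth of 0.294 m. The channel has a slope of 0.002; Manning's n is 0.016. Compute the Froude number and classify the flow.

subcritical

For a circular section of diameter D = 0.643 m at depth y = 0.294 m, the central angle is θ = 2 arccos(1 − 2y/D) = 2.97 rad. Then A = (D²/8)(θ − sin θ) = 0.1447 m² and P = Dθ/2 = 0.955 m.
Hydraulic radius R = A/P = 0.1447/0.955 = 0.1515 m.
V = (1/n) R^(2/3) √S = (1/0.016) × 0.1515^(2/3) × √0.002 = 0.7944 m/s. Hydraulic depth D_h = A/T = 0.1447/0.6406 = 0.2259 m.
Froude number Fr = V/√(g·D_h) = 0.7944/√(9.81×0.2259) = 0.534, which is less than 1, so the flow is subcritical.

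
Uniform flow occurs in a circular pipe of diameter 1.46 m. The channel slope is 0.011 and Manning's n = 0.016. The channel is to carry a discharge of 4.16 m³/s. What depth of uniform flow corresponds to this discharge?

y_n = 0.937 m

Manning's equation rearranged: A R^(2/3) = nQ / (1·√S) = 0.016 × 4.16 / (√0.011) = 0.6346.
Try y = 1.15 m: A R^(2/3) = 0.8228 — over.
Try y = 0.819 m: A R^(2/3) = 0.517 — short.
Try y = 0.937 m: A R^(2/3) = 0.635 — matches.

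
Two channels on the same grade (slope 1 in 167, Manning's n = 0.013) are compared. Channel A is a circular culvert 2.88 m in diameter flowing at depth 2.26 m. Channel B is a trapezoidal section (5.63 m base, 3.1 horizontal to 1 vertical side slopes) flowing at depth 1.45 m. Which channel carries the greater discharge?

channel B

Channel A: For a circular section of diameter D = 2.88 m at depth y = 2.26 m, the central angle is θ = 2 arccos(1 − 2y/D) = 4.353 rad. Then A = (D²/8)(θ − sin θ) = 5.484 m² and P = Dθ/2 = 6.269 m. Hydraulic radius R = A/P = 5.484/6.269 = 0.8748 m. Q_A = (1/0.013)·5.484·0.8748^(2/3)·√0.005988 = 29.86 m³/s.
Channel B: With bottom width b = 5.63 m and side slope z = 3.1: A = (b + zy)y = (5.63 + 3.1×1.45)×1.45 = 14.68 m²; P = b + 2y√(1+z²) = 5.63 + 2×1.45×3.257 = 15.08 m. Hydraulic radius R = A/P = 14.68/15.08 = 0.9738 m. Q_B = (1/0.013)·14.68·0.9738^(2/3)·√0.005988 = 85.86 m³/s.
Q_A = 29.86 m³/s vs Q_B = 85.86 m³/s, so channel B carries more.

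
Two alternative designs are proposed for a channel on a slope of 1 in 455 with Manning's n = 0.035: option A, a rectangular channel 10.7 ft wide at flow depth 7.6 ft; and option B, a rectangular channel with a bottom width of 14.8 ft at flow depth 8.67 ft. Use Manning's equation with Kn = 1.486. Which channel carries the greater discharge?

Channel A: Flow area A = b·y = 10.7 × 7.6 = 81.32 ft². Wetted perimeter P = b + 2y = 10.7 + 2×7.6 = 25.9 ft. Hydraulic radius R = A/P = 81.32/25.9 = 3.14 ft. Q_A = (1.486/0.035)·81.32·3.14^(2/3)·√0.002198 = 347.1 ft³/s.
Channel B: Flow area A = b·y = 14.8 × 8.67 = 128.3 ft². Wetted perimeter P = b + 2y = 14.8 + 2×8.67 = 32.14 ft. Hydraulic radius R = A/P = 128.3/32.14 = 3.992 ft. Q_B = (1.486/0.035)·128.3·3.992^(2/3)·√0.002198 = 642.8 ft³/s.
Q_A = 347.1 ft³/s vs Q_B = 642.8 ft³/s, so channel B carries more.

channel B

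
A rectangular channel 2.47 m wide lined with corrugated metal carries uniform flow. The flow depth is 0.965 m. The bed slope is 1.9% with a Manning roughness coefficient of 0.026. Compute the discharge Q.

Q = 8.4 m³/s

Flow area A = b·y = 2.47 × 0.965 = 2.384 m². Wetted perimeter P = b + 2y = 2.47 + 2×0.965 = 4.4 m.
Hydraulic radius R = A/P = 2.384/4.4 = 0.5417 m.
Manning's equation: Q = (1/n) A R^(2/3) S^(1/2) = (1/0.026) × 2.384 × 0.5417^(2/3) × 0.019^(1/2) = 8.4 m³/s.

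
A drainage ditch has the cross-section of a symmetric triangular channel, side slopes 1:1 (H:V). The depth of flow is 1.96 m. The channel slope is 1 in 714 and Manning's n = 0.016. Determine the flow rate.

Q = 7.04 m³/s

For a triangular section with side slope z = 1: A = zy² = 1×1.96² = 3.842 m²; P = 2y√(1+z²) = 2×1.96×1.414 = 5.544 m.
Hydraulic radius R = A/P = 3.842/5.544 = 0.693 m.
Manning's equation: Q = (1/n) A R^(2/3) S^(1/2) = (1/0.016) × 3.842 × 0.693^(2/3) × 0.001401^(1/2) = 7.04 m³/s.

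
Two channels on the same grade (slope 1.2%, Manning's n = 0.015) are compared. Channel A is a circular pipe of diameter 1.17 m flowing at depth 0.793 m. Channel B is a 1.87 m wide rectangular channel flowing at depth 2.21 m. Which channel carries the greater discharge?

Channel A: For a circular section of diameter D = 1.17 m at depth y = 0.793 m, the central angle is θ = 2 arccos(1 − 2y/D) = 3.869 rad. Then A = (D²/8)(θ − sin θ) = 0.7757 m² and P = Dθ/2 = 2.263 m. Hydraulic radius R = A/P = 0.7757/2.263 = 0.3428 m. Q_A = (1/0.015)·0.7757·0.3428^(2/3)·√0.012 = 2.774 m³/s.
Channel B: Flow area A = b·y = 1.87 × 2.21 = 4.133 m². Wetted perimeter P = b + 2y = 1.87 + 2×2.21 = 6.29 m. Hydraulic radius R = A/P = 4.133/6.29 = 0.657 m. Q_B = (1/0.015)·4.133·0.657^(2/3)·√0.012 = 22.81 m³/s.
Q_A = 2.774 m³/s vs Q_B = 22.81 m³/s, so channel B carries more.

channel B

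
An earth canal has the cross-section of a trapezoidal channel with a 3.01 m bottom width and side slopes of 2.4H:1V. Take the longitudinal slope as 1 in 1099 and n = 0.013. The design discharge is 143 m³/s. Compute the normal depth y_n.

Manning's equation rearranged: A R^(2/3) = nQ / (1·√S) = 0.013 × 143 / (√0.0009099) = 61.63.
Try y = 2.76 m: A R^(2/3) = 35.33 — low.
Try y = 4.06 m: A R^(2/3) = 86.17 — high.
Try y = 3.52 m: A R^(2/3) = 61.7 — matches.

y_n = 3.52 m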